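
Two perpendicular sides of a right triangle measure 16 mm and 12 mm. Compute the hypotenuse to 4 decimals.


Shape: right triangle
Legs a = 16 mm, b = 12 mm
Formula: c = sqrt(a^2 + b^2)
a^2 = 256, b^2 = 144
a^2 + b^2 = 400
c = sqrt(400)
c = 20.0
20 mm


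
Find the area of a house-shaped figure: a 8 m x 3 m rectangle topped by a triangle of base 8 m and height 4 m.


Composite shape: rectangle + triangle
Rectangle area = 8 * 3 = 24
Triangle area = 0.5 * 8 * 4 = 16
Total = 24 + 16
Total = 40
40 m^2


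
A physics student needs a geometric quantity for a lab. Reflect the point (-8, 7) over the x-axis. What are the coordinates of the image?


Transformation: reflection
Original point: (-8, 7)
Rule for reflection over the x-axis: (x, y) -> (x, -y)
Apply: (-8, 7) -> (-8, -7)
(-8, -7)


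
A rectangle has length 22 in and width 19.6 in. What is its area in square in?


Shape: rectangle
Length l = 22 in, Width w = 19.6 in
Formula: A = l * w
A = 22 * 19.6
A = 431.2
431.2 in^2


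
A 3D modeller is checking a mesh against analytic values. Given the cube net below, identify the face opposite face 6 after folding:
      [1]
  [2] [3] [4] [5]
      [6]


Net: cross layout. Take square 3 as the base (bottom).
Fold the four squares in the horizontal row up around 3: 2 -> left, 4 -> right, 5 wraps to the top.
Fold 1 and 6 up from 3: 1 -> back, 6 -> front.
Opposite pairs are therefore: (1, 6), (2, 4), (3, 5).
Face 6 is opposite face 1.
face 1


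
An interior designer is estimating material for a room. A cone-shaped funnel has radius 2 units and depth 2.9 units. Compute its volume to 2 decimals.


Shape: cone
Radius r = 2 units, Height h = 2.9 units
Formula: V = (1/3) * pi * r^2 * h
r^2 = 4
pi * r^2 * h = pi * 4 * 2.9 = 11.6 * pi
V = 11.6 * pi / 3
V = 12.15
12.15 units^3


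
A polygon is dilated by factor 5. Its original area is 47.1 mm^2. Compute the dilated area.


Linear scale factor k = 5
Original area = 47.1 mm^2
Rule: under a linear scaling by k, areas scale by k^2.
k^2 = 5^2 = 25
New area = 47.1 * 25
New area = 1177.5
1177.5 mm^2


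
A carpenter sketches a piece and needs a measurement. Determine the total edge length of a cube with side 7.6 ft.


Shape: cube
Side s = 7.6 ft
A cube has 12 edges, all equal.
Formula: total edge length = 12 * s
Total = 12 * 7.6
Total = 91.2
91.2 ft


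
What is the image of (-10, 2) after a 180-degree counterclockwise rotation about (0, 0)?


Transformation: rotation about the origin
Original point: (-10, 2)
Rule for 180 deg: (x, y) -> (-x, -y)
Apply: (-10, 2) -> (10, -2)
(10, -2)


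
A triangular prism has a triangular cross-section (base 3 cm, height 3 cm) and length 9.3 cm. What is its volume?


Shape: triangular prism
Triangle base = 3 cm, triangle height = 3 cm, prism length L = 9.3 cm
Formula: V = (1/2 * b * h_tri) * L
Cross-section area = 0.5 * 3 * 3 = 4.5
V = 4.5 * 9.3
V = 41.85
41.85 cm^3


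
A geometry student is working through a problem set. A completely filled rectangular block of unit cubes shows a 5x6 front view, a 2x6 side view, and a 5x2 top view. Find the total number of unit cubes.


Orthographic views of a solid rectangular block:
Front view 5 x 6 -> length = 5, height = 6
Side view 2 x 6 -> width = 2, height = 6 (consistent)
Top view 5 x 2 -> confirms length = 5, width = 2
The block is 5 x 2 x 6.
Total unit cubes = 5 * 2 * 6 = 60
60 unit cubes


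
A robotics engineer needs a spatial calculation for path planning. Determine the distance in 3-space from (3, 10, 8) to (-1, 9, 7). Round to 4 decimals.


3D distance between two points
P1 = (3, 10, 8), P2 = (-1, 9, 7)
Formula: d = sqrt((x2-x1)^2 + (y2-y1)^2 + (z2-z1)^2)
dx = -1 - 3 = -4
dy = 9 - 10 = -1
dz = 7 - 8 = -1
dx^2 + dy^2 + dz^2 = 16 + 1 + 1 = 18
d = sqrt(18)
d = 4.2426
4.2426 units


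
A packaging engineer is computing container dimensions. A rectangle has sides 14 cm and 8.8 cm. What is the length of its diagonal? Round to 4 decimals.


Shape: rectangle (diagonal via Pythagoras)
Sides: 14 cm and 8.8 cm
Formula: d = sqrt(l^2 + w^2)
l^2 = 196, w^2 = 77.44
l^2 + w^2 = 273.44
d = sqrt(273.44)
d = 16.536
16.536 cm


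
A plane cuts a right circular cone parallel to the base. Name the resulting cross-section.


Solid: right circular cone
Cutting plane: parallel to the base
Visualize the intersection of the plane with the solid's surface.
The boundary of the cut region is a circle.
circle


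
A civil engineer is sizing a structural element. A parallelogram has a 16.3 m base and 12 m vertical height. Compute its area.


Shape: parallelogram
Base b = 16.3 m, Height h = 12 m
Formula: A = b * h
A = 16.3 * 12
A = 195.6
195.6 m^2


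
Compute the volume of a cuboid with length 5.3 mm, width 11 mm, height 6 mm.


Shape: rectangular prism
l = 5.3 mm, w = 11 mm, h = 6 mm
Formula: V = l * w * h
V = 5.3 * 11 * 6
V = 58.3 * 6
V = 349.8
349.8 mm^3


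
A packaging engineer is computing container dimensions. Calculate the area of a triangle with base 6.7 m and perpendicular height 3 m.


Shape: triangle
Base b = 6.7 m, Height h = 3 m
Formula: A = (1/2) * b * h
A = 0.5 * 6.7 * 3
A = 0.5 * 20.1
A = 10.05
10.05 m^2


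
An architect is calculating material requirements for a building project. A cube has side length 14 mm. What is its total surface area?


Shape: cube
Side s = 14 mm
A cube has 6 square faces.
Formula: SA = 6 * s^2
s^2 = 196
SA = 6 * 196
SA = 1176
1176 mm^2


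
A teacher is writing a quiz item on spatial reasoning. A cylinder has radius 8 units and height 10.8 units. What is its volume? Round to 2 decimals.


Shape: cylinder
Radius r = 8 units, Height h = 10.8 units
Formula: V = pi * r^2 * h
r^2 = 64
V = pi * 64 * 10.8
V = 691.2 * pi
V = 2171.47
2171.47 units^3


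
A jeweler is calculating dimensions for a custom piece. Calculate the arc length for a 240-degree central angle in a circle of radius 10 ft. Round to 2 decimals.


Shape: circular arc
Radius r = 10 ft, Angle = 240 degrees
Formula: L = (angle/360) * 2 * pi * r
2 * pi * r = 20 * pi
L = (240/360) * 20 * pi
L = 13.333333 * pi
L = 41.89
41.89 ft


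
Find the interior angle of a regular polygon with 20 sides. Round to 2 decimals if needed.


Shape: regular icosagon (20 sides)
Formula: interior angle = (n - 2) * 180 / n
(n - 2) = 18
(n - 2) * 180 = 3240
angle = 3240 / 20
angle = 162
162 degrees


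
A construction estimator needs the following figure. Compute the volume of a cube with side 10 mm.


Shape: cube
Side s = 10 mm
Formula: V = s^3
V = 10 * 10 * 10
V = 100 * 10
V = 1000
1000 mm^3


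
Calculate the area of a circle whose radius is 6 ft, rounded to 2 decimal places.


Shape: circle
Radius r = 6 ft
Formula: A = pi * r^2
r^2 = 6^2 = 36
A = pi * 36
A = 113.1
113.1 ft^2


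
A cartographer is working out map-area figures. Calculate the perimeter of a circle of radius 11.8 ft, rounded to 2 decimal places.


Shape: circle
Radius r = 11.8 ft
Formula: C = 2 * pi * r
C = 2 * pi * 11.8
C = 23.6 * pi
C = 74.14
74.14 ft


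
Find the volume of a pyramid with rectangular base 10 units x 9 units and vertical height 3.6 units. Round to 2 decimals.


Shape: rectangular pyramid
Base: 10 units x 9 units, Height h = 3.6 units
Formula: V = (1/3) * base_area * h
base_area = 10 * 9 = 90
base_area * h = 90 * 3.6 = 324
V = 324 / 3
V = 108
108 units^3


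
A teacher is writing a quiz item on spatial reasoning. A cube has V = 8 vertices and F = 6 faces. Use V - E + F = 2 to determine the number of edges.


Polyhedron: cube
Euler's formula for convex polyhedra: V - E + F = 2
Given: V = 8 vertices and F = 6 faces
Solve for E:
E = V + F - 2 = 8 + 6 - 2 = 12
12 edges


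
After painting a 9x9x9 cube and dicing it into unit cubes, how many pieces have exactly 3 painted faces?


Large cube: 9 x 9 x 9, cut into unit cubes.
Cubes with 3 painted faces are at the corners. A cube always has 8 corners.
Count = 8
8 unit cubes


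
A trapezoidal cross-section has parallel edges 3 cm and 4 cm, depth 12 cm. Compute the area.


Shape: trapezoid
Parallel sides a = 3 cm, b = 4 cm; Height h = 12 cm
Formula: A = (a + b) * h / 2
a + b = 3 + 4 = 7
A = 7 * 12 / 2
A = 84 / 2
A = 42
42 cm^2


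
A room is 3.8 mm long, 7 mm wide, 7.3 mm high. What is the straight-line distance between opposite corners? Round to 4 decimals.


Shape: rectangular box (space diagonal)
l = 3.8 mm, w = 7 mm, h = 7.3 mm
Visualize: the diagonal of the base, then a right triangle with that diagonal and the height.
Formula: d = sqrt(l^2 + w^2 + h^2)
l^2 + w^2 + h^2 = 14.44 + 49 + 53.29 = 116.73
d = sqrt(116.73)
d = 10.8042
10.8042 mm


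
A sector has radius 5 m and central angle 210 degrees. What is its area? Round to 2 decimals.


Shape: circular sector
Radius r = 5 m, Angle = 210 degrees
Formula: A = (angle/360) * pi * r^2
r^2 = 25
Fraction of circle = 210/360
A = (210/360) * pi * 25
A = 14.583333 * pi
A = 45.81
45.81 m^2


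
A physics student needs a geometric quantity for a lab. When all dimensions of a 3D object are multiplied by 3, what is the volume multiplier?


Linear scale factor k = 3
Rule: under a linear scaling by k, volumes scale by k^3.
k^3 = 3 * 3 * 3
k^3 = 9 * 3
k^3 = 27
Volume scales by a factor of 27.
27 (dimensionless)


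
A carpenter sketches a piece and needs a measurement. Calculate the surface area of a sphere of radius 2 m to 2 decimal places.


Shape: sphere
Radius r = 2 m
Formula: SA = 4 * pi * r^2
r^2 = 4
SA = 4 * pi * 4
SA = 16 * pi
SA = 50.27
50.27 m^2


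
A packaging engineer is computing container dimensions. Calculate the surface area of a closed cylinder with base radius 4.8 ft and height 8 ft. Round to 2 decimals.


Shape: closed cylinder
Radius r = 4.8 ft, Height h = 8 ft
Formula: SA = 2*pi*r^2 + 2*pi*r*h = 2*pi*r*(r + h)
r + h = 12.8
2 * r * (r + h) = 2 * 4.8 * 12.8 = 122.88
SA = 122.88 * pi
SA = 386.04
386.04 ft^2


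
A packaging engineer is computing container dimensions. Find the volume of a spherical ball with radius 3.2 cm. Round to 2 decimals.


Shape: sphere
Radius r = 3.2 cm
Formula: V = (4/3) * pi * r^3
r^3 = 32.768
(4/3) * 32.768 = 43.690667
V = 43.690667 * pi
V = 137.26
137.26 cm^3


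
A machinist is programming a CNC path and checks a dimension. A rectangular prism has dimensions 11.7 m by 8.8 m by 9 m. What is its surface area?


Shape: rectangular prism
l = 11.7 m, w = 8.8 m, h = 9 m
Formula: SA = 2(lw + lh + wh)
lw = 102.96, lh = 105.3, wh = 79.2
lw + lh + wh = 287.46
SA = 2 * 287.46
SA = 574.92
574.92 m^2


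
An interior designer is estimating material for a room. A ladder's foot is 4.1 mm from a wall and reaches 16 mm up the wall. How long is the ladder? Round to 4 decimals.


Shape: right triangle
Legs a = 4.1 mm, b = 16 mm
Formula: c = sqrt(a^2 + b^2)
a^2 = 16.81, b^2 = 256
a^2 + b^2 = 272.81
c = sqrt(272.81)
c = 16.517
16.517 mm


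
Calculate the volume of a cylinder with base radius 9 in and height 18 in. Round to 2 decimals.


Shape: cylinder
Radius r = 9 in, Height h = 18 in
Formula: V = pi * r^2 * h
r^2 = 81
V = pi * 81 * 18
V = 1458 * pi
V = 4580.44
4580.44 in^3


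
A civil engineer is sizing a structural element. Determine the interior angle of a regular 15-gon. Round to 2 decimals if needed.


Shape: regular pentadecagon (15 sides)
Formula: interior angle = (n - 2) * 180 / n
(n - 2) = 13
(n - 2) * 180 = 2340
angle = 2340 / 15
angle = 156
156 degrees


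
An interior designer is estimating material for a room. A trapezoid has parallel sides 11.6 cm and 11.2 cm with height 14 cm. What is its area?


Shape: trapezoid
Parallel sides a = 11.6 cm, b = 11.2 cm; Height h = 14 cm
Formula: A = (a + b) * h / 2
a + b = 11.6 + 11.2 = 22.8
A = 22.8 * 14 / 2
A = 319.2 / 2
A = 159.6
159.6 cm^2


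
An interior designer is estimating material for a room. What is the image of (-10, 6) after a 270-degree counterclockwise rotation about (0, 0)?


Transformation: rotation about the origin
Original point: (-10, 6)
Rule for 270 deg counterclockwise: (x, y) -> (y, -x)
Apply: (-10, 6) -> (6, 10)
(6, 10)


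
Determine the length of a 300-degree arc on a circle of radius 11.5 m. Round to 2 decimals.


Shape: circular arc
Radius r = 11.5 m, Angle = 300 degrees
Formula: L = (angle/360) * 2 * pi * r
2 * pi * r = 23 * pi
L = (300/360) * 23 * pi
L = 19.166667 * pi
L = 60.21
60.21 m


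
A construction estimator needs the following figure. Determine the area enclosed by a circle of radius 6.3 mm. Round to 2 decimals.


Shape: circle
Radius r = 6.3 mm
Formula: A = pi * r^2
r^2 = 6.3^2 = 39.69
A = pi * 39.69
A = 124.69
124.69 mm^2


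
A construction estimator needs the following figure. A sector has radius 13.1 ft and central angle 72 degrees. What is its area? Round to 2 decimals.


Shape: circular sector
Radius r = 13.1 ft, Angle = 72 degrees
Formula: A = (angle/360) * pi * r^2
r^2 = 171.61
Fraction of circle = 72/360
A = (72/360) * pi * 171.61
A = 34.322 * pi
A = 107.83
107.83 ft^2


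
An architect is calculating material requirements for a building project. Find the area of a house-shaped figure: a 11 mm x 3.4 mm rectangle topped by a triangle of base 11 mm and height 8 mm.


Composite shape: rectangle + triangle
Rectangle area = 11 * 3.4 = 37.4
Triangle area = 0.5 * 11 * 8 = 44
Total = 37.4 + 44
Total = 81.4
81.4 mm^2


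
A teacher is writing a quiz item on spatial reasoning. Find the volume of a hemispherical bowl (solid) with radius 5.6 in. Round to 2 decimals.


Shape: hemisphere (half of a sphere)
Radius r = 5.6 in
Formula: V = (1/2) * (4/3) * pi * r^3 = (2/3) * pi * r^3
r^3 = 175.616
(2/3) * 175.616 = 117.077333
V = 117.077333 * pi
V = 367.81
367.81 in^3


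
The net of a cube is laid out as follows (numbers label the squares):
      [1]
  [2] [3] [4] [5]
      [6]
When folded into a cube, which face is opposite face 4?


Net: cross layout. Take square 3 as the base (bottom).
Fold the four squares in the horizontal row up around 3: 2 -> left, 4 -> right, 5 wraps to the top.
Fold 1 and 6 up from 3: 1 -> back, 6 -> front.
Opposite pairs are therefore: (1, 6), (2, 4), (3, 5).
Face 4 is opposite face 2.
face 2


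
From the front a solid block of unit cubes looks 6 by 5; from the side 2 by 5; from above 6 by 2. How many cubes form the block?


Orthographic views of a solid rectangular block:
Front view 6 x 5 -> length = 6, height = 5
Side view 2 x 5 -> width = 2, height = 5 (consistent)
Top view 6 x 2 -> confirms length = 6, width = 2
The block is 6 x 2 x 5.
Total unit cubes = 6 * 2 * 5 = 60
60 unit cubes


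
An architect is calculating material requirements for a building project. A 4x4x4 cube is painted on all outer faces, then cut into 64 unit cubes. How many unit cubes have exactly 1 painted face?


Large cube: 4 x 4 x 4, cut into unit cubes.
n = 4, so n - 2 = 2
Cubes with 1 painted face lie in the interior of each face.
A cube has 6 faces; each contributes (n - 2)^2 = 4 such cubes.
Count = 6 * 4 = 24
24 unit cubes


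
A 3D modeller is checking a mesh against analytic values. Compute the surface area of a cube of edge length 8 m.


Shape: cube
Side s = 8 m
A cube has 6 square faces.
Formula: SA = 6 * s^2
s^2 = 64
SA = 6 * 64
SA = 384
384 m^2


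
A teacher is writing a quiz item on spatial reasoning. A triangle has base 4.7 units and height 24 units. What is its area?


Shape: triangle
Base b = 4.7 units, Height h = 24 units
Formula: A = (1/2) * b * h
A = 0.5 * 4.7 * 24
A = 0.5 * 112.8
A = 56.4
56.4 units^2


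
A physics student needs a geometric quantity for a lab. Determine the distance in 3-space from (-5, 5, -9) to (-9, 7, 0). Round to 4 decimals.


3D distance between two points
P1 = (-5, 5, -9), P2 = (-9, 7, 0)
Formula: d = sqrt((x2-x1)^2 + (y2-y1)^2 + (z2-z1)^2)
dx = -9 - -5 = -4
dy = 7 - 5 = 2
dz = 0 - -9 = 9
dx^2 + dy^2 + dz^2 = 16 + 4 + 81 = 101
d = sqrt(101)
d = 10.0499
10.0499 units


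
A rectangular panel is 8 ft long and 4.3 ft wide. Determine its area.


Shape: rectangle
Length l = 8 ft, Width w = 4.3 ft
Formula: A = l * w
A = 8 * 4.3
A = 34.4
34.4 ft^2


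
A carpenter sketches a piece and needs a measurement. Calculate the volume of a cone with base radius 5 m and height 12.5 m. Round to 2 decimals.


Shape: cone
Radius r = 5 m, Height h = 12.5 m
Formula: V = (1/3) * pi * r^2 * h
r^2 = 25
pi * r^2 * h = pi * 25 * 12.5 = 312.5 * pi
V = 312.5 * pi / 3
V = 327.25
327.25 m^3


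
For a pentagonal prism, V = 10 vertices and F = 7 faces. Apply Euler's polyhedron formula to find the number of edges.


Polyhedron: pentagonal prism
Euler's formula for convex polyhedra: V - E + F = 2
Given: V = 10 vertices and F = 7 faces
Solve for E:
E = V + F - 2 = 10 + 7 - 2 = 15
15 edges


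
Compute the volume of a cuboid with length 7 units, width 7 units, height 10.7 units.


Shape: rectangular prism
l = 7 units, w = 7 units, h = 10.7 units
Formula: V = l * w * h
V = 7 * 7 * 10.7
V = 49 * 10.7
V = 524.3
524.3 units^3


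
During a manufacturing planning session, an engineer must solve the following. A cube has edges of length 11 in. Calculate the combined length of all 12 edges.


Shape: cube
Side s = 11 in
A cube has 12 edges, all equal.
Formula: total edge length = 12 * s
Total = 12 * 11
Total = 132
132 in


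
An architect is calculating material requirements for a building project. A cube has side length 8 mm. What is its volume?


Shape: cube
Side s = 8 mm
Formula: V = s^3
V = 8 * 8 * 8
V = 64 * 8
V = 512
512 mm^3


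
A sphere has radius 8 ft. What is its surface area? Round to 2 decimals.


Shape: sphere
Radius r = 8 ft
Formula: SA = 4 * pi * r^2
r^2 = 64
SA = 4 * pi * 64
SA = 256 * pi
SA = 804.25
804.25 ft^2


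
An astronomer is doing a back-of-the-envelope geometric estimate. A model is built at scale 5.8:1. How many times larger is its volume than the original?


Linear scale factor k = 5.8
Rule: under a linear scaling by k, volumes scale by k^3.
k^3 = 5.8 * 5.8 * 5.8
k^3 = 33.64 * 5.8
k^3 = 195.112
Volume scales by a factor of 195.112.
195.112 (dimensionless)


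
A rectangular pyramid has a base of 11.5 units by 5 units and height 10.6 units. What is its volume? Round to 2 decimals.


Shape: rectangular pyramid
Base: 11.5 units x 5 units, Height h = 10.6 units
Formula: V = (1/3) * base_area * h
base_area = 11.5 * 5 = 57.5
base_area * h = 57.5 * 10.6 = 609.5
V = 609.5 / 3
V = 203.17
203.17 units^3


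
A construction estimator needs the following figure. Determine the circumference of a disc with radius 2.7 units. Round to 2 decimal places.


Shape: circle
Radius r = 2.7 units
Formula: C = 2 * pi * r
C = 2 * pi * 2.7
C = 5.4 * pi
C = 16.96
16.96 units


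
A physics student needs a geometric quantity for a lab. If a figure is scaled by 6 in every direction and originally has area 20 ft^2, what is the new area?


Linear scale factor k = 6
Original area = 20 ft^2
Rule: under a linear scaling by k, areas scale by k^2.
k^2 = 6^2 = 36
New area = 20 * 36
New area = 720
720 ft^2


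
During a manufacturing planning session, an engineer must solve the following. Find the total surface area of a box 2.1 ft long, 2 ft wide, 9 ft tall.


Shape: rectangular prism
l = 2.1 ft, w = 2 ft, h = 9 ft
Formula: SA = 2(lw + lh + wh)
lw = 4.2, lh = 18.9, wh = 18
lw + lh + wh = 41.1
SA = 2 * 41.1
SA = 82.2
82.2 ft^2


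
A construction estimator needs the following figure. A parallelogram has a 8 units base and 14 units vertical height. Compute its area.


Shape: parallelogram
Base b = 8 units, Height h = 14 units
Formula: A = b * h
A = 8 * 14
A = 112
112 units^2


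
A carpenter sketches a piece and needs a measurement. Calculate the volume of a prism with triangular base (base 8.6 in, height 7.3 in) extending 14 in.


Shape: triangular prism
Triangle base = 8.6 in, triangle height = 7.3 in, prism length L = 14 in
Formula: V = (1/2 * b * h_tri) * L
Cross-section area = 0.5 * 8.6 * 7.3 = 31.39
V = 31.39 * 14
V = 439.46
439.46 in^3


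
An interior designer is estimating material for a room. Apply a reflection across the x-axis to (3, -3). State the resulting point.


Transformation: reflection
Original point: (3, -3)
Rule for reflection over the x-axis: (x, y) -> (x, -y)
Apply: (3, -3) -> (3, 3)
(3, 3)


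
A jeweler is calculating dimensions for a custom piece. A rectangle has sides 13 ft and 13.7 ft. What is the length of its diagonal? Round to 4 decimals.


Shape: rectangle (diagonal via Pythagoras)
Sides: 13 ft and 13.7 ft
Formula: d = sqrt(l^2 + w^2)
l^2 = 169, w^2 = 187.69
l^2 + w^2 = 356.69
d = sqrt(356.69)
d = 18.8862
18.8862 ft


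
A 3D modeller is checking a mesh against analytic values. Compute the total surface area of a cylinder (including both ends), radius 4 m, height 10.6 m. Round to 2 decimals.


Shape: closed cylinder
Radius r = 4 m, Height h = 10.6 m
Formula: SA = 2*pi*r^2 + 2*pi*r*h = 2*pi*r*(r + h)
r + h = 14.6
2 * r * (r + h) = 2 * 4 * 14.6 = 116.8
SA = 116.8 * pi
SA = 366.94
366.94 m^2


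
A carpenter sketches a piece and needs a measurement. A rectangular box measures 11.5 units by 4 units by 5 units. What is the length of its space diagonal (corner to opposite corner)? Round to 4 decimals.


Shape: rectangular box (space diagonal)
l = 11.5 units, w = 4 units, h = 5 units
Visualize: the diagonal of the base, then a right triangle with that diagonal and the height.
Formula: d = sqrt(l^2 + w^2 + h^2)
l^2 + w^2 + h^2 = 132.25 + 16 + 25 = 173.25
d = sqrt(173.25)
d = 13.1624
13.1624 units


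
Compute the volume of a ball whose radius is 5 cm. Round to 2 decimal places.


Shape: sphere
Radius r = 5 cm
Formula: V = (4/3) * pi * r^3
r^3 = 125
(4/3) * 125 = 166.666667
V = 166.666667 * pi
V = 523.6
523.6 cm^3


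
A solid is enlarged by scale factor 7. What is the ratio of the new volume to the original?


Linear scale factor k = 7
Rule: under a linear scaling by k, volumes scale by k^3.
k^3 = 7 * 7 * 7
k^3 = 49 * 7
k^3 = 343
Volume scales by a factor of 343.
343 (dimensionless)


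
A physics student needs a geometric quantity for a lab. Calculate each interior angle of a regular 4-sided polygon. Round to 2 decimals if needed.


Shape: regular square (4 sides)
Formula: interior angle = (n - 2) * 180 / n
(n - 2) = 2
(n - 2) * 180 = 360
angle = 360 / 4
angle = 90
90 degrees


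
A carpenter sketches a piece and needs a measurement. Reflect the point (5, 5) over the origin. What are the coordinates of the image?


Transformation: reflection
Original point: (5, 5)
Rule for reflection through the origin: (x, y) -> (-x, -y)
Apply: (5, 5) -> (-5, -5)
(-5, -5)


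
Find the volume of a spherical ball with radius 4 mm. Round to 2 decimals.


Shape: sphere
Radius r = 4 mm
Formula: V = (4/3) * pi * r^3
r^3 = 64
(4/3) * 64 = 85.333333
V = 85.333333 * pi
V = 268.08
268.08 mm^3


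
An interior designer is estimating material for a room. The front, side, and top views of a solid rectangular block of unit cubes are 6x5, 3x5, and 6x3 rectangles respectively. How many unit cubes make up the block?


Orthographic views of a solid rectangular block:
Front view 6 x 5 -> length = 6, height = 5
Side view 3 x 5 -> width = 3, height = 5 (consistent)
Top view 6 x 3 -> confirms length = 6, width = 3
The block is 6 x 3 x 5.
Total unit cubes = 6 * 3 * 5 = 90
90 unit cubes


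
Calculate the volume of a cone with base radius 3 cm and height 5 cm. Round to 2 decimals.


Shape: cone
Radius r = 3 cm, Height h = 5 cm
Formula: V = (1/3) * pi * r^2 * h
r^2 = 9
pi * r^2 * h = pi * 9 * 5 = 45 * pi
V = 45 * pi / 3
V = 47.12
47.12 cm^3


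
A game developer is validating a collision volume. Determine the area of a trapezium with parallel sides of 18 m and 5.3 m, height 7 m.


Shape: trapezoid
Parallel sides a = 18 m, b = 5.3 m; Height h = 7 m
Formula: A = (a + b) * h / 2
a + b = 18 + 5.3 = 23.3
A = 23.3 * 7 / 2
A = 163.1 / 2
A = 81.55
81.55 m^2


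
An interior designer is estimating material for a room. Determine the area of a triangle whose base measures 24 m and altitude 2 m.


Shape: triangle
Base b = 24 m, Height h = 2 m
Formula: A = (1/2) * b * h
A = 0.5 * 24 * 2
A = 0.5 * 48
A = 24
24 m^2


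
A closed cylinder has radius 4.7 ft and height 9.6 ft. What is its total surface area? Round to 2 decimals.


Shape: closed cylinder
Radius r = 4.7 ft, Height h = 9.6 ft
Formula: SA = 2*pi*r^2 + 2*pi*r*h = 2*pi*r*(r + h)
r + h = 14.3
2 * r * (r + h) = 2 * 4.7 * 14.3 = 134.42
SA = 134.42 * pi
SA = 422.29
422.29 ft^2


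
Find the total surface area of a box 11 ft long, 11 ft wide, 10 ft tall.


Shape: rectangular prism
l = 11 ft, w = 11 ft, h = 10 ft
Formula: SA = 2(lw + lh + wh)
lw = 121, lh = 110, wh = 110
lw + lh + wh = 341
SA = 2 * 341
SA = 682
682 ft^2


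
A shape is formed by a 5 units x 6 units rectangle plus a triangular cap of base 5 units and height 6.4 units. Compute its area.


Composite shape: rectangle + triangle
Rectangle area = 5 * 6 = 30
Triangle area = 0.5 * 5 * 6.4 = 16
Total = 30 + 16
Total = 46
46 units^2


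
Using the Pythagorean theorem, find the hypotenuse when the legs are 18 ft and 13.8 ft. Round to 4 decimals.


Shape: right triangle
Legs a = 18 ft, b = 13.8 ft
Formula: c = sqrt(a^2 + b^2)
a^2 = 324, b^2 = 190.44
a^2 + b^2 = 514.44
c = sqrt(514.44)
c = 22.6813
22.6813 ft


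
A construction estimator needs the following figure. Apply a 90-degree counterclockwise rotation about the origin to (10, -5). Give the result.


Transformation: rotation about the origin
Original point: (10, -5)
Rule for 90 deg counterclockwise: (x, y) -> (-y, x)
Apply: (10, -5) -> (5, 10)
(5, 10)


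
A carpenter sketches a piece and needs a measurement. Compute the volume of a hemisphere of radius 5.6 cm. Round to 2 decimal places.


Shape: hemisphere (half of a sphere)
Radius r = 5.6 cm
Formula: V = (1/2) * (4/3) * pi * r^3 = (2/3) * pi * r^3
r^3 = 175.616
(2/3) * 175.616 = 117.077333
V = 117.077333 * pi
V = 367.81
367.81 cm^3


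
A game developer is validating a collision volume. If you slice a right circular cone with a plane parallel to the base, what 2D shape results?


Solid: right circular cone
Cutting plane: parallel to the base
Visualize the intersection of the plane with the solid's surface.
The boundary of the cut region is a circle.
circle


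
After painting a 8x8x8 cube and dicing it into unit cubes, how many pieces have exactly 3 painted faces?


Large cube: 8 x 8 x 8, cut into unit cubes.
Cubes with 3 painted faces are at the corners. A cube always has 8 corners.
Count = 8
8 unit cubes


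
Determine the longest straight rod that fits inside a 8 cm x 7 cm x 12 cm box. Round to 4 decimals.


Shape: rectangular box (space diagonal)
l = 8 cm, w = 7 cm, h = 12 cm
Visualize: the diagonal of the base, then a right triangle with that diagonal and the height.
Formula: d = sqrt(l^2 + w^2 + h^2)
l^2 + w^2 + h^2 = 64 + 49 + 144 = 257
d = sqrt(257)
d = 16.0312
16.0312 cm


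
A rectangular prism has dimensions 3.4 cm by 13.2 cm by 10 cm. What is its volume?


Shape: rectangular prism
l = 3.4 cm, w = 13.2 cm, h = 10 cm
Formula: V = l * w * h
V = 3.4 * 13.2 * 10
V = 44.88 * 10
V = 448.8
448.8 cm^3


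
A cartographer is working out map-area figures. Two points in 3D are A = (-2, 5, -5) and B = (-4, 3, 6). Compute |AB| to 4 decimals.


3D distance between two points
P1 = (-2, 5, -5), P2 = (-4, 3, 6)
Formula: d = sqrt((x2-x1)^2 + (y2-y1)^2 + (z2-z1)^2)
dx = -4 - -2 = -2
dy = 3 - 5 = -2
dz = 6 - -5 = 11
dx^2 + dy^2 + dz^2 = 4 + 4 + 121 = 129
d = sqrt(129)
d = 11.3578
11.3578 units


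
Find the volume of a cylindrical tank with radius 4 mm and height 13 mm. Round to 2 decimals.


Shape: cylinder
Radius r = 4 mm, Height h = 13 mm
Formula: V = pi * r^2 * h
r^2 = 16
V = pi * 16 * 13
V = 208 * pi
V = 653.45
653.45 mm^3


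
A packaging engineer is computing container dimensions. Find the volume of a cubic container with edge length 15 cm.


Shape: cube
Side s = 15 cm
Formula: V = s^3
V = 15 * 15 * 15
V = 225 * 15
V = 3375
3375 cm^3


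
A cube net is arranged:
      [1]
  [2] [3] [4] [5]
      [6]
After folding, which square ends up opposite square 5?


Net: cross layout. Take square 3 as the base (bottom).
Fold the four squares in the horizontal row up around 3: 2 -> left, 4 -> right, 5 wraps to the top.
Fold 1 and 6 up from 3: 1 -> back, 6 -> front.
Opposite pairs are therefore: (1, 6), (2, 4), (3, 5).
Face 5 is opposite face 3.
face 3


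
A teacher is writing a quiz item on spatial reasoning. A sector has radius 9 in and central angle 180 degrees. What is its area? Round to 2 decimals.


Shape: circular sector
Radius r = 9 in, Angle = 180 degrees
Formula: A = (angle/360) * pi * r^2
r^2 = 81
Fraction of circle = 180/360
A = (180/360) * pi * 81
A = 40.5 * pi
A = 127.23
127.23 in^2


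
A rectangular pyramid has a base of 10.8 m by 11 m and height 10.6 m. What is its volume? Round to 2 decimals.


Shape: rectangular pyramid
Base: 10.8 m x 11 m, Height h = 10.6 m
Formula: V = (1/3) * base_area * h
base_area = 10.8 * 11 = 118.8
base_area * h = 118.8 * 10.6 = 1259.28
V = 1259.28 / 3
V = 419.76
419.76 m^3


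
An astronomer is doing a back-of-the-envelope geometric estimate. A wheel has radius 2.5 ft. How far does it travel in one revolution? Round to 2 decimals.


Shape: circle
Radius r = 2.5 ft
Formula: C = 2 * pi * r
C = 2 * pi * 2.5
C = 5 * pi
C = 15.71
15.71 ft


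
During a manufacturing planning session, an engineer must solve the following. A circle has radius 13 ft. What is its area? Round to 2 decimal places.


Shape: circle
Radius r = 13 ft
Formula: A = pi * r^2
r^2 = 13^2 = 169
A = pi * 169
A = 530.93
530.93 ft^2


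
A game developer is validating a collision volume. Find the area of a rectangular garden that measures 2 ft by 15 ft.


Shape: rectangle
Length l = 2 ft, Width w = 15 ft
Formula: A = l * w
A = 2 * 15
A = 30
30 ft^2


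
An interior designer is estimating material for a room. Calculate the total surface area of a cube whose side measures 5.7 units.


Shape: cube
Side s = 5.7 units
A cube has 6 square faces.
Formula: SA = 6 * s^2
s^2 = 32.49
SA = 6 * 32.49
SA = 194.94
194.94 units^2


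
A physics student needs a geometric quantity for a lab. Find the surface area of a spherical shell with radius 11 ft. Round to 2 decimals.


Shape: sphere
Radius r = 11 ft
Formula: SA = 4 * pi * r^2
r^2 = 121
SA = 4 * pi * 121
SA = 484 * pi
SA = 1520.53
1520.53 ft^2


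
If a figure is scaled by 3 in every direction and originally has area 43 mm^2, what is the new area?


Linear scale factor k = 3
Original area = 43 mm^2
Rule: under a linear scaling by k, areas scale by k^2.
k^2 = 3^2 = 9
New area = 43 * 9
New area = 387
387 mm^2


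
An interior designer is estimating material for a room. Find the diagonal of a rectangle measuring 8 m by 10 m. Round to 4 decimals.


Shape: rectangle (diagonal via Pythagoras)
Sides: 8 m and 10 m
Formula: d = sqrt(l^2 + w^2)
l^2 = 64, w^2 = 100
l^2 + w^2 = 164
d = sqrt(164)
d = 12.8062
12.8062 m


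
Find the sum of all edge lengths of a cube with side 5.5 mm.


Shape: cube
Side s = 5.5 mm
A cube has 12 edges, all equal.
Formula: total edge length = 12 * s
Total = 12 * 5.5
Total = 66
66 mm


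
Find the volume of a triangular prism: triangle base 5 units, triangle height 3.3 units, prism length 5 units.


Shape: triangular prism
Triangle base = 5 units, triangle height = 3.3 units, prism length L = 5 units
Formula: V = (1/2 * b * h_tri) * L
Cross-section area = 0.5 * 5 * 3.3 = 8.25
V = 8.25 * 5
V = 41.25
41.25 units^3


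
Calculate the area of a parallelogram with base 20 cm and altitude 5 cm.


Shape: parallelogram
Base b = 20 cm, Height h = 5 cm
Formula: A = b * h
A = 20 * 5
A = 100
100 cm^2


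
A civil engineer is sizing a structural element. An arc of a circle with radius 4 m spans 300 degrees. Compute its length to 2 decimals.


Shape: circular arc
Radius r = 4 m, Angle = 300 degrees
Formula: L = (angle/360) * 2 * pi * r
2 * pi * r = 8 * pi
L = (300/360) * 8 * pi
L = 6.666667 * pi
L = 20.94
20.94 m


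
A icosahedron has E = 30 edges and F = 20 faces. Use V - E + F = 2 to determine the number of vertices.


Polyhedron: icosahedron
Euler's formula for convex polyhedra: V - E + F = 2
Given: E = 30 edges and F = 20 faces
Solve for V:
V = 2 + E - F = 2 + 30 - 20 = 12
12 vertices


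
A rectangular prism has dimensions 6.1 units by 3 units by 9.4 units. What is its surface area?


Shape: rectangular prism
l = 6.1 units, w = 3 units, h = 9.4 units
Formula: SA = 2(lw + lh + wh)
lw = 18.3, lh = 57.34, wh = 28.2
lw + lh + wh = 103.84
SA = 2 * 103.84
SA = 207.68
207.68 units^2


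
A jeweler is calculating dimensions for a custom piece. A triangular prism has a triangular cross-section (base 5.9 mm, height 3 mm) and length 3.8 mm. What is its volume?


Shape: triangular prism
Triangle base = 5.9 mm, triangle height = 3 mm, prism length L = 3.8 mm
Formula: V = (1/2 * b * h_tri) * L
Cross-section area = 0.5 * 5.9 * 3 = 8.85
V = 8.85 * 3.8
V = 33.63
33.63 mm^3


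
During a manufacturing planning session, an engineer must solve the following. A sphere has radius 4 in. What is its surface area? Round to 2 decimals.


Shape: sphere
Radius r = 4 in
Formula: SA = 4 * pi * r^2
r^2 = 16
SA = 4 * pi * 16
SA = 64 * pi
SA = 201.06
201.06 in^2


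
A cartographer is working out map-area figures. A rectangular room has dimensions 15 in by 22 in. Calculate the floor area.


Shape: rectangle
Length l = 15 in, Width w = 22 in
Formula: A = l * w
A = 15 * 22
A = 330
330 in^2


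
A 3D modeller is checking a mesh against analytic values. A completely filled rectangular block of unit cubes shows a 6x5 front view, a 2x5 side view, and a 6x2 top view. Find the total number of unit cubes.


Orthographic views of a solid rectangular block:
Front view 6 x 5 -> length = 6, height = 5
Side view 2 x 5 -> width = 2, height = 5 (consistent)
Top view 6 x 2 -> confirms length = 6, width = 2
The block is 6 x 2 x 5.
Total unit cubes = 6 * 2 * 5 = 60
60 unit cubes


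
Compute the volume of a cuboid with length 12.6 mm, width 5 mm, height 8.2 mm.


Shape: rectangular prism
l = 12.6 mm, w = 5 mm, h = 8.2 mm
Formula: V = l * w * h
V = 12.6 * 5 * 8.2
V = 63 * 8.2
V = 516.6
516.6 mm^3


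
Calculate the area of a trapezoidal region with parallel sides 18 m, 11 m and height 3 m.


Shape: trapezoid
Parallel sides a = 18 m, b = 11 m; Height h = 3 m
Formula: A = (a + b) * h / 2
a + b = 18 + 11 = 29
A = 29 * 3 / 2
A = 87 / 2
A = 43.5
43.5 m^2


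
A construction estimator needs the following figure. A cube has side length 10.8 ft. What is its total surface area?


Shape: cube
Side s = 10.8 ft
A cube has 6 square faces.
Formula: SA = 6 * s^2
s^2 = 116.64
SA = 6 * 116.64
SA = 699.84
699.84 ft^2


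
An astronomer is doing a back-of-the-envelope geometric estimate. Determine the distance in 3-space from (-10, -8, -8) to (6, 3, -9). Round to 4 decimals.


3D distance between two points
P1 = (-10, -8, -8), P2 = (6, 3, -9)
Formula: d = sqrt((x2-x1)^2 + (y2-y1)^2 + (z2-z1)^2)
dx = 6 - -10 = 16
dy = 3 - -8 = 11
dz = -9 - -8 = -1
dx^2 + dy^2 + dz^2 = 256 + 121 + 1 = 378
d = sqrt(378)
d = 19.4422
19.4422 units


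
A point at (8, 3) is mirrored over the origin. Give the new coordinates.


Transformation: reflection
Original point: (8, 3)
Rule for reflection through the origin: (x, y) -> (-x, -y)
Apply: (8, 3) -> (-8, -3)
(-8, -3)


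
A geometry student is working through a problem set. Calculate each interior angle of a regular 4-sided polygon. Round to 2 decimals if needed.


Shape: regular square (4 sides)
Formula: interior angle = (n - 2) * 180 / n
(n - 2) = 2
(n - 2) * 180 = 360
angle = 360 / 4
angle = 90
90 degrees


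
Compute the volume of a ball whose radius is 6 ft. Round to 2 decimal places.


Shape: sphere
Radius r = 6 ft
Formula: V = (4/3) * pi * r^3
r^3 = 216
(4/3) * 216 = 288
V = 288 * pi
V = 904.78
904.78 ft^3


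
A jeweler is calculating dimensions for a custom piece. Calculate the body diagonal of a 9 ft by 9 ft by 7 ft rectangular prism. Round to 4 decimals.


Shape: rectangular box (space diagonal)
l = 9 ft, w = 9 ft, h = 7 ft
Visualize: the diagonal of the base, then a right triangle with that diagonal and the height.
Formula: d = sqrt(l^2 + w^2 + h^2)
l^2 + w^2 + h^2 = 81 + 81 + 49 = 211
d = sqrt(211)
d = 14.5258
14.5258 ft


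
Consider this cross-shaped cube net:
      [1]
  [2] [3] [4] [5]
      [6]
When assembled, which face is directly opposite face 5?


Net: cross layout. Take square 3 as the base (bottom).
Fold the four squares in the horizontal row up around 3: 2 -> left, 4 -> right, 5 wraps to the top.
Fold 1 and 6 up from 3: 1 -> back, 6 -> front.
Opposite pairs are therefore: (1, 6), (2, 4), (3, 5).
Face 5 is opposite face 3.
face 3


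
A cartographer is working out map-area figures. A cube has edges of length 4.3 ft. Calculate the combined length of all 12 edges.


Shape: cube
Side s = 4.3 ft
A cube has 12 edges, all equal.
Formula: total edge length = 12 * s
Total = 12 * 4.3
Total = 51.6
51.6 ft


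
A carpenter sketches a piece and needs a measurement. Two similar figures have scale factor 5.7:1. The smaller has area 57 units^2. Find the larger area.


Linear scale factor k = 5.7
Original area = 57 units^2
Rule: under a linear scaling by k, areas scale by k^2.
k^2 = 5.7^2 = 32.49
New area = 57 * 32.49
New area = 1851.93
1851.93 units^2


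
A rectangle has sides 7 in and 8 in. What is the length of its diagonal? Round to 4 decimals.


Shape: rectangle (diagonal via Pythagoras)
Sides: 7 in and 8 in
Formula: d = sqrt(l^2 + w^2)
l^2 = 49, w^2 = 64
l^2 + w^2 = 113
d = sqrt(113)
d = 10.6301
10.6301 in


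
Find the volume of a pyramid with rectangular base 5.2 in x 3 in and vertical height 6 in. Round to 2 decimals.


Shape: rectangular pyramid
Base: 5.2 in x 3 in, Height h = 6 in
Formula: V = (1/3) * base_area * h
base_area = 5.2 * 3 = 15.6
base_area * h = 15.6 * 6 = 93.6
V = 93.6 / 3
V = 31.2
31.2 in^3


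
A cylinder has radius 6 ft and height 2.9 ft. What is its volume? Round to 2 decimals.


Shape: cylinder
Radius r = 6 ft, Height h = 2.9 ft
Formula: V = pi * r^2 * h
r^2 = 36
V = pi * 36 * 2.9
V = 104.4 * pi
V = 327.98
327.98 ft^3


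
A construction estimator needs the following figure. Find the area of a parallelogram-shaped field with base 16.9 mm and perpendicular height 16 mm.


Shape: parallelogram
Base b = 16.9 mm, Height h = 16 mm
Formula: A = b * h
A = 16.9 * 16
A = 270.4
270.4 mm^2


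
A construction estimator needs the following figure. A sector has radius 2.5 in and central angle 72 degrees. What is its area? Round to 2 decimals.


Shape: circular sector
Radius r = 2.5 in, Angle = 72 degrees
Formula: A = (angle/360) * pi * r^2
r^2 = 6.25
Fraction of circle = 72/360
A = (72/360) * pi * 6.25
A = 1.25 * pi
A = 3.93
3.93 in^2


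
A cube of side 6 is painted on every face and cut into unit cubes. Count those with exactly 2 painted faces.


Large cube: 6 x 6 x 6, cut into unit cubes.
n = 6, so n - 2 = 4
Cubes with 2 painted faces lie along the edges, excluding corners.
A cube has 12 edges; each contributes (n - 2) = 4 such cubes.
Count = 12 * 4 = 48
48 unit cubes


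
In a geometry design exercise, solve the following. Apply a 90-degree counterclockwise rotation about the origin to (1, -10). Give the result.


Transformation: rotation about the origin
Original point: (1, -10)
Rule for 90 deg counterclockwise: (x, y) -> (-y, x)
Apply: (1, -10) -> (10, 1)
(10, 1)


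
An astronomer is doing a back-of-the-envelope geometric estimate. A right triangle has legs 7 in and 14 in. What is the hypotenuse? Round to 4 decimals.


Shape: right triangle
Legs a = 7 in, b = 14 in
Formula: c = sqrt(a^2 + b^2)
a^2 = 49, b^2 = 196
a^2 + b^2 = 245
c = sqrt(245)
c = 15.6525
15.6525 in


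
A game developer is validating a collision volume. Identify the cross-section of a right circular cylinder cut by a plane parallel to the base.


Solid: right circular cylinder
Cutting plane: parallel to the base
Visualize the intersection of the plane with the solid's surface.
The boundary of the cut region is a circle.
circle
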